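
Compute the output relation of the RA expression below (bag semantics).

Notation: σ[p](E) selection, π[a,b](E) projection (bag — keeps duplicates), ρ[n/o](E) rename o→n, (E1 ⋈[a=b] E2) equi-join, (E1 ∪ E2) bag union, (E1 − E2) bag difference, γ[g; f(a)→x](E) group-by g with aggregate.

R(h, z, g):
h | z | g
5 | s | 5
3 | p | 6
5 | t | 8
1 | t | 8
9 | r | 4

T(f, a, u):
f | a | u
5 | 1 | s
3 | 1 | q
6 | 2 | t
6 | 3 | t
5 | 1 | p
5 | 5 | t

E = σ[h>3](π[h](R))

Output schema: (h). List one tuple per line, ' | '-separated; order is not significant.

Stepwise |·|:
  R → 5
  π[h](R) → 5
  σ[h>3](π[h](R)) → 3

== RESULT ==
h
5
5
9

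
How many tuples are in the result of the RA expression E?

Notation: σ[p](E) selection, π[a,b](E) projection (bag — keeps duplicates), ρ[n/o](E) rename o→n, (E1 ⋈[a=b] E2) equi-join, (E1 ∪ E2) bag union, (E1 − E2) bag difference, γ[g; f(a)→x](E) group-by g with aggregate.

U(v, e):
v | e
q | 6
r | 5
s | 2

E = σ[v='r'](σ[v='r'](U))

Row counts bottom-up:
  U → 3
  σ[v='r'](U) → 1
  σ[v='r'](σ[v='r'](U)) → 1

|E| = 1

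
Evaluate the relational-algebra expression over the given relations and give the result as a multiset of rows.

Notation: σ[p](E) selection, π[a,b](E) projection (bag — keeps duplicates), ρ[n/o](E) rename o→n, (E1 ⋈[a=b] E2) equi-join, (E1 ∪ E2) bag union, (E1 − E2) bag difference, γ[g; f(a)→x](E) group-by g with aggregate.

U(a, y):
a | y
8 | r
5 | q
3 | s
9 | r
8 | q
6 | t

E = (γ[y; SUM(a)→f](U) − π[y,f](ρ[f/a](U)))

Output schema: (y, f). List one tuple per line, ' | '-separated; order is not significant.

Subexpression sizes:
  U → 6
  γ[y; SUM(a)→f](U) → 4
  U → 6
  ρ[f/a](U) → 6
  π[y,f](ρ[f/a](U)) → 6
  (γ[y; SUM(a)→f](U) − π[y,f](ρ[f/a](U))) → 2

== RESULT ==
y | f
q | 13
r | 17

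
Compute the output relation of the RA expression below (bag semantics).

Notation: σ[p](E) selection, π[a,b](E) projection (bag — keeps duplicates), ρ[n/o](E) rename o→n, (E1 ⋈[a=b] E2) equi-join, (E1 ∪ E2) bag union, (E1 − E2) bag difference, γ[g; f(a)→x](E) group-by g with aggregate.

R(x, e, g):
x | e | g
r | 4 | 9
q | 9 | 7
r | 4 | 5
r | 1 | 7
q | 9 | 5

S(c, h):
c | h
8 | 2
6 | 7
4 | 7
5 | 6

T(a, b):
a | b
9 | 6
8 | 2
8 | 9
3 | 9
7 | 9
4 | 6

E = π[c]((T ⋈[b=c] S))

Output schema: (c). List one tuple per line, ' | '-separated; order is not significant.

Row counts bottom-up:
  T → 6
  S → 4
  (T ⋈[b=c] S) → 2
  π[c]((T ⋈[b=c] S)) → 2

== RESULT ==
c
6
6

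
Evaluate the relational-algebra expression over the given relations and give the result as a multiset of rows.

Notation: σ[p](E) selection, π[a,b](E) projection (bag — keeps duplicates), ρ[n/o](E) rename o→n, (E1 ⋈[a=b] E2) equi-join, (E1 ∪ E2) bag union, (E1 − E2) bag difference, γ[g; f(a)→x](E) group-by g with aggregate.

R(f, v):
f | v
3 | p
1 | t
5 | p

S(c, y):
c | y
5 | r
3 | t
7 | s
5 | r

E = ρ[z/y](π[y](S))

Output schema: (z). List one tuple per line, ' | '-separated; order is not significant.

Per-node cardinality:
  S → 4
  π[y](S) → 4
  ρ[z/y](π[y](S)) → 4

== RESULT ==
z
r
r
s
t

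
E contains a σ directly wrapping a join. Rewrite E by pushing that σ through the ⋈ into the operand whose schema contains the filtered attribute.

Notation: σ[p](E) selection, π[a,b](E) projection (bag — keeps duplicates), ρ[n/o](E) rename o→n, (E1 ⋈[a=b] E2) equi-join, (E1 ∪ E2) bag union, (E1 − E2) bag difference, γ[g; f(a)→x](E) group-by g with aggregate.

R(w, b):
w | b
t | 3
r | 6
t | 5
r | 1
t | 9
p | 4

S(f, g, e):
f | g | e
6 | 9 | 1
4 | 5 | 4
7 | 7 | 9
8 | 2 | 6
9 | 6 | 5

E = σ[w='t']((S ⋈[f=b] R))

σ filters on w, owned by the right side.
E' = (S ⋈[f=b] σ[w='t'](R))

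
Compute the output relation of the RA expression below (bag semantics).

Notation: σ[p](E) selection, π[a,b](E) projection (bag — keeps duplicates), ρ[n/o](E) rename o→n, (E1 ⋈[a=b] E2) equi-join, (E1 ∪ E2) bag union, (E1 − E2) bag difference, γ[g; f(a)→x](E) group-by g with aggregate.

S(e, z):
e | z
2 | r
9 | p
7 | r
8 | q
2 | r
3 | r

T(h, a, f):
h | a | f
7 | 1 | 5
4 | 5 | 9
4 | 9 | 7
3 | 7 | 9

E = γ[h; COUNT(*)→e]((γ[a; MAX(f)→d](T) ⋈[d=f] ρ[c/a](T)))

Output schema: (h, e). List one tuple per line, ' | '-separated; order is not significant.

Stepwise |·|:
  T → 4
  γ[a; MAX(f)→d](T) → 4
  T → 4
  ρ[c/a](T) → 4
  (γ[a; MAX(f)→d](T) ⋈[d=f] ρ[c/a](T)) → 6
  γ[h; COUNT(*)→e]((γ[a; MAX(f)→d](T) ⋈[d=f] ρ[c/a](T))) → 3

== RESULT ==
h | e
3 | 2
4 | 3
7 | 1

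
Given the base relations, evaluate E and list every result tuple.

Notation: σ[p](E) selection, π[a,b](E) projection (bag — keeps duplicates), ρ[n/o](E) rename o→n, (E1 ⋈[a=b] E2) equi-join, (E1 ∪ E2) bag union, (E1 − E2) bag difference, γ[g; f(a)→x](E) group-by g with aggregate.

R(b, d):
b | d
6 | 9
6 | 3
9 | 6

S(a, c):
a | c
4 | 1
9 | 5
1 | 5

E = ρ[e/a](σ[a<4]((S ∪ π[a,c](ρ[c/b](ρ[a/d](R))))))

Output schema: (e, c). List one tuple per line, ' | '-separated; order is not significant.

Per-node cardinality:
  S → 3
  R → 3
  ρ[a/d](R) → 3
  ρ[c/b](ρ[a/d](R)) → 3
  π[a,c](ρ[c/b](ρ[a/d](R))) → 3
  (S ∪ π[a,c](ρ[c/b](ρ[a/d](R)))) → 6
  σ[a<4]((S ∪ π[a,c](ρ[c/b](ρ[a/d](R))))) → 2
  ρ[e/a](σ[a<4]((S ∪ π[a,c](ρ[c/b](ρ[a/d](R)))))) → 2

== RESULT ==
e | c
1 | 5
3 | 6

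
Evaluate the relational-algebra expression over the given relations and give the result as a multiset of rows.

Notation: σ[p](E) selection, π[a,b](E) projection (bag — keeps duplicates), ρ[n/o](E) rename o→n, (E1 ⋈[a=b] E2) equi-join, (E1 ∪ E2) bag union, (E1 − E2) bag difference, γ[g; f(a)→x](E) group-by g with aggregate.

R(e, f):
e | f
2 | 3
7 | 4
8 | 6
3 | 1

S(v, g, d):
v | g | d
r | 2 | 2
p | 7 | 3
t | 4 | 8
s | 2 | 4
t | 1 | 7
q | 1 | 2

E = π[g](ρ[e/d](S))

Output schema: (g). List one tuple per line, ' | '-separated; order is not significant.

Subexpression sizes:
  S → 6
  ρ[e/d](S) → 6
  π[g](ρ[e/d](S)) → 6

== RESULT ==
g
1
1
2
2
4
7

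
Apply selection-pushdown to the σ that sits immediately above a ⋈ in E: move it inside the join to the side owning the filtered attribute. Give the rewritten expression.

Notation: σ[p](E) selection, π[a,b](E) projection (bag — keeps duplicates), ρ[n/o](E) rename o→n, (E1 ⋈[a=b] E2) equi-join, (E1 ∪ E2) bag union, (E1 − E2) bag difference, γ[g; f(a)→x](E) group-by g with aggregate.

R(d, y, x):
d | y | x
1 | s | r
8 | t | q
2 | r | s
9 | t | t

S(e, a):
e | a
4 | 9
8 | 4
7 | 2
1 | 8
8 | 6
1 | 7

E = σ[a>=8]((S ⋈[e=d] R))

σ filters on a, owned by the left side.
E' = (σ[a>=8](S) ⋈[e=d] R)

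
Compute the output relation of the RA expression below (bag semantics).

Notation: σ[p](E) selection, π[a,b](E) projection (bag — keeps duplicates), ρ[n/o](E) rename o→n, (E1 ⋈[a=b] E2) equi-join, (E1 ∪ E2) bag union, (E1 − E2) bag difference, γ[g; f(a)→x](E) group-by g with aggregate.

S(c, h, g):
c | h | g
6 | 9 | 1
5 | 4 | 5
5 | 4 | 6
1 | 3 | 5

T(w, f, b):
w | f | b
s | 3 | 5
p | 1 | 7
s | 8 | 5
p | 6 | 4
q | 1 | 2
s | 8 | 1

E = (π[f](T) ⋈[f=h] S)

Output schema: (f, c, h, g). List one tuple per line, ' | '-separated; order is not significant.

Stepwise |·|:
  T → 6
  π[f](T) → 6
  S → 4
  (π[f](T) ⋈[f=h] S) → 1

== RESULT ==
f | c | h | g
3 | 1 | 3 | 5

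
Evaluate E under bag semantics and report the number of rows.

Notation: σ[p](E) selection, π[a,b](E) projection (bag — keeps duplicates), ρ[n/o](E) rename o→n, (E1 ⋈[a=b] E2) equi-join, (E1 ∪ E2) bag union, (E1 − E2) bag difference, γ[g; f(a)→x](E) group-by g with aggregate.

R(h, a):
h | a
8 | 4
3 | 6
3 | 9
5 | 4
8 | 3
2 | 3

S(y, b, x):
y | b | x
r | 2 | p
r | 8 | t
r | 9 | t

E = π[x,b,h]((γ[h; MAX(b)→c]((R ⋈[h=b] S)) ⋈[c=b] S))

Per-node cardinality:
  R → 6
  S → 3
  (R ⋈[h=b] S) → 3
  γ[h; MAX(b)→c]((R ⋈[h=b] S)) → 2
  S → 3
  (γ[h; MAX(b)→c]((R ⋈[h=b] S)) ⋈[c=b] S) → 2
  π[x,b,h]((γ[h; MAX(b)→c]((R ⋈[h=b] S)) ⋈[c=b] S)) → 2

|E| = 2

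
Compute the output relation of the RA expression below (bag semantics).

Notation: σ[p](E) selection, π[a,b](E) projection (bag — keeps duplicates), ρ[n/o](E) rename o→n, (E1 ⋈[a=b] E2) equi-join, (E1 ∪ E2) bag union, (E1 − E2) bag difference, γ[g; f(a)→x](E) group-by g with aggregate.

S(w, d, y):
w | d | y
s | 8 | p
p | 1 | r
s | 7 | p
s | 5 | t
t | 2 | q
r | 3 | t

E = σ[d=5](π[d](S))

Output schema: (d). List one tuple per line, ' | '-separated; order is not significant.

Per-node cardinality:
  S → 6
  π[d](S) → 6
  σ[d=5](π[d](S)) → 1

== RESULT ==
d
5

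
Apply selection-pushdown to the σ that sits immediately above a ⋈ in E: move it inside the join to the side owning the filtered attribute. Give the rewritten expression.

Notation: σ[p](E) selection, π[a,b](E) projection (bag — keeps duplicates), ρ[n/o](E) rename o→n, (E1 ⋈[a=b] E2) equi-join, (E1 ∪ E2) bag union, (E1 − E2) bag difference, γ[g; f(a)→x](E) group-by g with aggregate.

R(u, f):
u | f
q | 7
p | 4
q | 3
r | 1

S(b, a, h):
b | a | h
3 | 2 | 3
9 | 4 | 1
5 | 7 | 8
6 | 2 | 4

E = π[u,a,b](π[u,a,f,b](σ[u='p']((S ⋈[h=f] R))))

σ filters on u, owned by the right side.
E' = π[u,a,b](π[u,a,f,b]((S ⋈[h=f] σ[u='p'](R))))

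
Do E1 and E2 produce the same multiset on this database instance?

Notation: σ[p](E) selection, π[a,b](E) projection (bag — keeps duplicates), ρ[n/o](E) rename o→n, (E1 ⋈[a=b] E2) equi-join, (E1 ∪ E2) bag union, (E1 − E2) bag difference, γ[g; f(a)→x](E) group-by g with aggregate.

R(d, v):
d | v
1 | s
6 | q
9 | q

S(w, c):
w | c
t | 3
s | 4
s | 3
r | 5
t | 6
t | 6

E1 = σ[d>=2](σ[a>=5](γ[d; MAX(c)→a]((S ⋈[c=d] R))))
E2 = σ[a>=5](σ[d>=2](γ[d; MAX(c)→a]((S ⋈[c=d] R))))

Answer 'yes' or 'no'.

E1 subexpression sizes:
  S → 6
  R → 3
  (S ⋈[c=d] R) → 2
  γ[d; MAX(c)→a]((S ⋈[c=d] R)) → 1
  σ[a>=5](γ[d; MAX(c)→a]((S ⋈[c=d] R))) → 1
  σ[d>=2](σ[a>=5](γ[d; MAX(c)→a]((S ⋈[c=d] R)))) → 1
E2 subexpression sizes:
  S → 6
  R → 3
  (S ⋈[c=d] R) → 2
  γ[d; MAX(c)→a]((S ⋈[c=d] R)) → 1
  σ[d>=2](γ[d; MAX(c)→a]((S ⋈[c=d] R))) → 1
  σ[a>=5](σ[d>=2](γ[d; MAX(c)→a]((S ⋈[c=d] R)))) → 1

E1 and E2 produce the same multiset:
d | a
6 | 6

yes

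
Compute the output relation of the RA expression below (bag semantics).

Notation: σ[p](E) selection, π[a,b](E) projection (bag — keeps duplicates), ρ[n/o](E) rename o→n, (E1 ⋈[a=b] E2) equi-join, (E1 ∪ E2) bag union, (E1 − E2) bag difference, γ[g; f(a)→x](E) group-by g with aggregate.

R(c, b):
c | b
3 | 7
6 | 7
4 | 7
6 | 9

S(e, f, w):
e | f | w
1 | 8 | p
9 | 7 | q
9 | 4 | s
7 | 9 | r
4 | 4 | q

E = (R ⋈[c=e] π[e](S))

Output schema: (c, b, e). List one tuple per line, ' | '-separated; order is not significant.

Per-node cardinality:
  R → 4
  S → 5
  π[e](S) → 5
  (R ⋈[c=e] π[e](S)) → 1

== RESULT ==
c | b | e
4 | 7 | 4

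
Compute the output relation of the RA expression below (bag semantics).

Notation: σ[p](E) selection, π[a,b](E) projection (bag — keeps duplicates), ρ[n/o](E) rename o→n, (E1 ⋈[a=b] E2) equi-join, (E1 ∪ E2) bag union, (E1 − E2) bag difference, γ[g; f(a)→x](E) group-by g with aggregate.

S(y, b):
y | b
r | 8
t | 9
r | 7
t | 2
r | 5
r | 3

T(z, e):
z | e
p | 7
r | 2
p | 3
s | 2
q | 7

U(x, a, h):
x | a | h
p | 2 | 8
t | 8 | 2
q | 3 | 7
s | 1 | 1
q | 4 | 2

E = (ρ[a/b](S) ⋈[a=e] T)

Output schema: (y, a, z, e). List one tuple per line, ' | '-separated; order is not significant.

Row counts bottom-up:
  S → 6
  ρ[a/b](S) → 6
  T → 5
  (ρ[a/b](S) ⋈[a=e] T) → 5

== RESULT ==
y | a | z | e
r | 3 | p | 3
r | 7 | p | 7
r | 7 | q | 7
t | 2 | r | 2
t | 2 | s | 2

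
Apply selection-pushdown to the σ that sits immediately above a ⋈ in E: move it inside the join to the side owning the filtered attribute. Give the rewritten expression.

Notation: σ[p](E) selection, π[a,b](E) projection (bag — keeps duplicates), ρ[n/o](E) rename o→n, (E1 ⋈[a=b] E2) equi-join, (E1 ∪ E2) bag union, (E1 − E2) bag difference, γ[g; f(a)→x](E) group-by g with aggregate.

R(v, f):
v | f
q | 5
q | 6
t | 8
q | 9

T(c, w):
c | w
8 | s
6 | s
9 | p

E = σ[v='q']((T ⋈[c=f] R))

σ filters on v, owned by the right side.
E' = (T ⋈[c=f] σ[v='q'](R))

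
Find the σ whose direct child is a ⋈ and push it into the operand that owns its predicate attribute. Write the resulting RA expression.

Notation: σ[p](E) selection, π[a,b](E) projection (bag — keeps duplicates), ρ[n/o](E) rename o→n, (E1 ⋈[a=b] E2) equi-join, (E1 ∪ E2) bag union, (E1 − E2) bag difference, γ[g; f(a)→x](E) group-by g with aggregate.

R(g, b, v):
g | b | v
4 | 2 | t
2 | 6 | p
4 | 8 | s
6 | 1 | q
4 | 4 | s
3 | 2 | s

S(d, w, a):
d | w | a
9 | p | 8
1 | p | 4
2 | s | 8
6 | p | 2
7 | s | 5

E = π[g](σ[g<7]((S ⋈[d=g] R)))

σ filters on g, owned by the right side.
E' = π[g]((S ⋈[d=g] σ[g<7](R)))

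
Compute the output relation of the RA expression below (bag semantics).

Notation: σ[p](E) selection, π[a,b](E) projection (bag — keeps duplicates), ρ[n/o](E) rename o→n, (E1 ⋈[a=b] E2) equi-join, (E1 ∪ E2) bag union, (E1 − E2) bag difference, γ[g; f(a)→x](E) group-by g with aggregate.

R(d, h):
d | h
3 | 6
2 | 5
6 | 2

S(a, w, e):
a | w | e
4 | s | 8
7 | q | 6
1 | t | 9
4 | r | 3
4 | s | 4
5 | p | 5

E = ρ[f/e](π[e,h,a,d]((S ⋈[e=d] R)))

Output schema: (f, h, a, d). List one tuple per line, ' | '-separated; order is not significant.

Per-node cardinality:
  S → 6
  R → 3
  (S ⋈[e=d] R) → 2
  π[e,h,a,d]((S ⋈[e=d] R)) → 2
  ρ[f/e](π[e,h,a,d]((S ⋈[e=d] R))) → 2

== RESULT ==
f | h | a | d
3 | 6 | 4 | 3
6 | 2 | 7 | 6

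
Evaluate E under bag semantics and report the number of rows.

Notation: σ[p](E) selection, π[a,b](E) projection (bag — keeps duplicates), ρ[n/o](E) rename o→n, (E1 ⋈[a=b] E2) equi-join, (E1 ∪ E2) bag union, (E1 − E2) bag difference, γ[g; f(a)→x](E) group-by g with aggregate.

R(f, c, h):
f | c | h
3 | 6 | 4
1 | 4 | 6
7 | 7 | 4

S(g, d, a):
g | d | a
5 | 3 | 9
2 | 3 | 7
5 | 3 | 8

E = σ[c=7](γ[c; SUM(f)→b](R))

Stepwise |·|:
  R → 3
  γ[c; SUM(f)→b](R) → 3
  σ[c=7](γ[c; SUM(f)→b](R)) → 1

|E| = 1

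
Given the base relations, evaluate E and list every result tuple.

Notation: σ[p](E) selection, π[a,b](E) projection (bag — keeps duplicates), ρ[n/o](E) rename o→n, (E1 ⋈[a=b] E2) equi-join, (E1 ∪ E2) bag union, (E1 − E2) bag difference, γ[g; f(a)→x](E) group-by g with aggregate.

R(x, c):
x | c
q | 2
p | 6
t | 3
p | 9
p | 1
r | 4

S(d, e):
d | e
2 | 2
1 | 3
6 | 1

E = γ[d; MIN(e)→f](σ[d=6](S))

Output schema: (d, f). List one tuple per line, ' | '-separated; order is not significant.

Row counts bottom-up:
  S → 3
  σ[d=6](S) → 1
  γ[d; MIN(e)→f](σ[d=6](S)) → 1

== RESULT ==
d | f
6 | 1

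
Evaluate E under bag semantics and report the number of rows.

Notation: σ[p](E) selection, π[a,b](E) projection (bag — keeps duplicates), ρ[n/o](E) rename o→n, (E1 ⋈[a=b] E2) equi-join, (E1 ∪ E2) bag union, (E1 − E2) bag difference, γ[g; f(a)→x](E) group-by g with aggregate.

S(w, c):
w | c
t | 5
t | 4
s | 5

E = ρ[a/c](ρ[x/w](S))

Stepwise |·|:
  S → 3
  ρ[x/w](S) → 3
  ρ[a/c](ρ[x/w](S)) → 3

|E| = 3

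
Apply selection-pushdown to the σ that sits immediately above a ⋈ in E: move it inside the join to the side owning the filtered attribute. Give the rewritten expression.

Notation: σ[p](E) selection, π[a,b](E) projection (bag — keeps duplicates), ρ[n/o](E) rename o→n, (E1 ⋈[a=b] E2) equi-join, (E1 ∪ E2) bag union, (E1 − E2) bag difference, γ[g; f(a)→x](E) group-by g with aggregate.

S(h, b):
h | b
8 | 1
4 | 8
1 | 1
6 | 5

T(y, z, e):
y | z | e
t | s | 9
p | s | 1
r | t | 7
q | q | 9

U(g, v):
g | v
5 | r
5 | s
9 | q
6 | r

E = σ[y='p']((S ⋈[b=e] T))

σ filters on y, owned by the right side.
E' = (S ⋈[b=e] σ[y='p'](T))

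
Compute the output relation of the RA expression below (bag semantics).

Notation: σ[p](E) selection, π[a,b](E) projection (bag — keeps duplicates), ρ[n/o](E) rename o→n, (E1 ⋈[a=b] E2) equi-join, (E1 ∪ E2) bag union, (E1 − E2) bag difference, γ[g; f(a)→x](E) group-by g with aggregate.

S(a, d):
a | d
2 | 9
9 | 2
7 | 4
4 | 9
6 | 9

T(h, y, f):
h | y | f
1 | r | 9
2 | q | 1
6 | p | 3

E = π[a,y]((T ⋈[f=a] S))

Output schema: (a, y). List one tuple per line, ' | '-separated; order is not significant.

Row counts bottom-up:
  T → 3
  S → 5
  (T ⋈[f=a] S) → 1
  π[a,y]((T ⋈[f=a] S)) → 1

== RESULT ==
a | y
9 | r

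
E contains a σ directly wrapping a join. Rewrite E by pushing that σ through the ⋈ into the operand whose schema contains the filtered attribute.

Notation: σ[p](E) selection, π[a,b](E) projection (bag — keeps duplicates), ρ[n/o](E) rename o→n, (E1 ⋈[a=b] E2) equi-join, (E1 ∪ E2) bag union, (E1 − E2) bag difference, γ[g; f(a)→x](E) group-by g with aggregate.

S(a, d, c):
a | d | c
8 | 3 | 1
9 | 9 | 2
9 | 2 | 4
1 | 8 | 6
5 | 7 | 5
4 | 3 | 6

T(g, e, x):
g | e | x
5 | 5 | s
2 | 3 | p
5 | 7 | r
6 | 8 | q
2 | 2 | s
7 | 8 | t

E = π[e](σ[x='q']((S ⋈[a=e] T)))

σ filters on x, owned by the right side.
E' = π[e]((S ⋈[a=e] σ[x='q'](T)))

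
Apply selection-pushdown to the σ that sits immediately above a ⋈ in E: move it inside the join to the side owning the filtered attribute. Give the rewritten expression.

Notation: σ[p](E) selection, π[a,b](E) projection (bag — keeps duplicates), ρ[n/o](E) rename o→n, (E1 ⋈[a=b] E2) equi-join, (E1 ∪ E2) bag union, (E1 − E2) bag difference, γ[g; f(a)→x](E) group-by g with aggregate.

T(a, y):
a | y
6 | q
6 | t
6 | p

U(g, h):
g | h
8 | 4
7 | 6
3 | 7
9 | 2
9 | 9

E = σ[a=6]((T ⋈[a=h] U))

σ filters on a, owned by the left side.
E' = (σ[a=6](T) ⋈[a=h] U)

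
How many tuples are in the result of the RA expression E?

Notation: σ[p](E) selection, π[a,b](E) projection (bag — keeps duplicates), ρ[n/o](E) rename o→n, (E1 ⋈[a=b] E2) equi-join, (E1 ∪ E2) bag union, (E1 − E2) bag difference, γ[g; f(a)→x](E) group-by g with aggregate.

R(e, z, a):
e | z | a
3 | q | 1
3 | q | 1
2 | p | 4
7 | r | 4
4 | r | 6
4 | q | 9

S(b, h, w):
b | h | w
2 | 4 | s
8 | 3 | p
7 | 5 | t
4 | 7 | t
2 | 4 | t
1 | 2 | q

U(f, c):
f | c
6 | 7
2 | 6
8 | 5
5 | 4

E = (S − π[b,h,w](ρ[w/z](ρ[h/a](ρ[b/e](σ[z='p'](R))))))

Row counts bottom-up:
  S → 6
  R → 6
  σ[z='p'](R) → 1
  ρ[b/e](σ[z='p'](R)) → 1
  ρ[h/a](ρ[b/e](σ[z='p'](R))) → 1
  ρ[w/z](ρ[h/a](ρ[b/e](σ[z='p'](R)))) → 1
  π[b,h,w](ρ[w/z](ρ[h/a](ρ[b/e](σ[z='p'](R))))) → 1
  (S − π[b,h,w](ρ[w/z](ρ[h/a](ρ[b/e](σ[z='p'](R)))))) → 6

|E| = 6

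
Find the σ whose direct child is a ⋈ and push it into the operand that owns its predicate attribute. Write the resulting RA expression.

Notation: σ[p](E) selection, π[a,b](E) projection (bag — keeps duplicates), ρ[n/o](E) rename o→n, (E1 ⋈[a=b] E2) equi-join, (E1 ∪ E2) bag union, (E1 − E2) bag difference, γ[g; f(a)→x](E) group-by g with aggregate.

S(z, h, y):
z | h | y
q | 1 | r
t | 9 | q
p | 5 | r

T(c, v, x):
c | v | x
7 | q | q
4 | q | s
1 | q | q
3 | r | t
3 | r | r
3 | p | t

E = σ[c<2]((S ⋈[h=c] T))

σ filters on c, owned by the right side.
E' = (S ⋈[h=c] σ[c<2](T))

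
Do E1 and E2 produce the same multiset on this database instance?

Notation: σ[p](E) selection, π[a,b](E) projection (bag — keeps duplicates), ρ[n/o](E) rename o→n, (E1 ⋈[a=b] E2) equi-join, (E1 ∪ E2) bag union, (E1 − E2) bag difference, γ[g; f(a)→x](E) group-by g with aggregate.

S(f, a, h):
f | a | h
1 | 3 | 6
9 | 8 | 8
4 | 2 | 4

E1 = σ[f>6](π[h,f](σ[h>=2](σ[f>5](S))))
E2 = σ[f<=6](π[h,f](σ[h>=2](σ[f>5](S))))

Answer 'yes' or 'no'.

E1 stepwise |·|:
  S → 3
  σ[f>5](S) → 1
  σ[h>=2](σ[f>5](S)) → 1
  π[h,f](σ[h>=2](σ[f>5](S))) → 1
  σ[f>6](π[h,f](σ[h>=2](σ[f>5](S)))) → 1
E2 stepwise |·|:
  S → 3
  σ[f>5](S) → 1
  σ[h>=2](σ[f>5](S)) → 1
  π[h,f](σ[h>=2](σ[f>5](S))) → 1
  σ[f<=6](π[h,f](σ[h>=2](σ[f>5](S)))) → 0

E1 result:
h | f
8 | 9
E2 result:
h | f
(0 rows)
Witness: (8, 9) appears 1× in E1 but 0× in E2.

no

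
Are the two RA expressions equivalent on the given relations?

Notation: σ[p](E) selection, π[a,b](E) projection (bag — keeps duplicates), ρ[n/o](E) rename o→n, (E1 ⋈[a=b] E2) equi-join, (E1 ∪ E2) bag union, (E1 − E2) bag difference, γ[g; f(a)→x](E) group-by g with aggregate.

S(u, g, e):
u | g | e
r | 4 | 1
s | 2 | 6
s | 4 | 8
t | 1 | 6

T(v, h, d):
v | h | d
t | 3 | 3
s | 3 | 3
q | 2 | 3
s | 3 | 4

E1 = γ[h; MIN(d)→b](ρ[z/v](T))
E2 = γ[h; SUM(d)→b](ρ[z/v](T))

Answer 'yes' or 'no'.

E1 row counts bottom-up:
  T → 4
  ρ[z/v](T) → 4
  γ[h; MIN(d)→b](ρ[z/v](T)) → 2
E2 row counts bottom-up:
  T → 4
  ρ[z/v](T) → 4
  γ[h; SUM(d)→b](ρ[z/v](T)) → 2

E1 result:
h | b
2 | 3
3 | 3
E2 result:
h | b
2 | 3
3 | 10
Witness: (3, 3) appears 1× in E1 but 0× in E2.

no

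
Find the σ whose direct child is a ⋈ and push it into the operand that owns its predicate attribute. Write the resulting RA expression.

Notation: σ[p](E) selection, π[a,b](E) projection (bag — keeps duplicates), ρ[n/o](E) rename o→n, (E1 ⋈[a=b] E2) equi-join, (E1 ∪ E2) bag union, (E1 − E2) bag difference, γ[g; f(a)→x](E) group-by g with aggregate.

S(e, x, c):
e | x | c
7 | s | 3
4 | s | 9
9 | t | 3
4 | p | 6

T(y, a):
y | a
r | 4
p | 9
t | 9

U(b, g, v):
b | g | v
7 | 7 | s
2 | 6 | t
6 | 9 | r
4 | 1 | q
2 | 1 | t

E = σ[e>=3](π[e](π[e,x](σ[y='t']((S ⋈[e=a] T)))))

σ filters on y, owned by the right side.
E' = σ[e>=3](π[e](π[e,x]((S ⋈[e=a] σ[y='t'](T)))))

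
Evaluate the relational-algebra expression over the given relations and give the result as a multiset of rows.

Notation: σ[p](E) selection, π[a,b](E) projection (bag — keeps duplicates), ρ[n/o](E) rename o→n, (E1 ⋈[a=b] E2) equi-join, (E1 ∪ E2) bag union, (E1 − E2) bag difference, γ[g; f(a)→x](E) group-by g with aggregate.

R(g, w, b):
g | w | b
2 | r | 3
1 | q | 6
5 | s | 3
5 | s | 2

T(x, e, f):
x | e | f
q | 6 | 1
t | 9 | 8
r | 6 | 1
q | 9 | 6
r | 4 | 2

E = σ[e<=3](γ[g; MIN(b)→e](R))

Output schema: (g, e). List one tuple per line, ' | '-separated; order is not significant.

Per-node cardinality:
  R → 4
  γ[g; MIN(b)→e](R) → 3
  σ[e<=3](γ[g; MIN(b)→e](R)) → 2

== RESULT ==
g | e
2 | 3
5 | 2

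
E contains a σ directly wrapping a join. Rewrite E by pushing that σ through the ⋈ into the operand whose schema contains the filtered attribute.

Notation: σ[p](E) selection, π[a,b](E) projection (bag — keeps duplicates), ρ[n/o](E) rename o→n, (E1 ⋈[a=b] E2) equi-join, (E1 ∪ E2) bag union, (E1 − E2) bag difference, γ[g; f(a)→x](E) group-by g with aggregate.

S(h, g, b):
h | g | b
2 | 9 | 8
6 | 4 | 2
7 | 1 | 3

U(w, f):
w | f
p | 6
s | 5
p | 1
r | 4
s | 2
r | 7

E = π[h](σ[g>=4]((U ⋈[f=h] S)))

σ filters on g, owned by the right side.
E' = π[h]((U ⋈[f=h] σ[g>=4](S)))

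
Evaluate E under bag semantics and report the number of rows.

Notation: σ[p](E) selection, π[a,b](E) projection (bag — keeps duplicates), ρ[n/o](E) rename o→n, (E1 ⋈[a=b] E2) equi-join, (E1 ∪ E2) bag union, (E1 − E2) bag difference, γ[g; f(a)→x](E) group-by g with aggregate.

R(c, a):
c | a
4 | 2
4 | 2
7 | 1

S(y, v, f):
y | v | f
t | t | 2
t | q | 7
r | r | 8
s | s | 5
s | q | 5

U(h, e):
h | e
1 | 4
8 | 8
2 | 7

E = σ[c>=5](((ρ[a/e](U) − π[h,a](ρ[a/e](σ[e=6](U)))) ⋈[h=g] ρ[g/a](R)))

Row counts bottom-up:
  U → 3
  ρ[a/e](U) → 3
  U → 3
  σ[e=6](U) → 0
  ρ[a/e](σ[e=6](U)) → 0
  π[h,a](ρ[a/e](σ[e=6](U))) → 0
  (ρ[a/e](U) − π[h,a](ρ[a/e](σ[e=6](U)))) → 3
  R → 3
  ρ[g/a](R) → 3
  ((ρ[a/e](U) − π[h,a](ρ[a/e](σ[e=6](U)))) ⋈[h=g] ρ[g/a](R)) → 3
  σ[c>=5](((ρ[a/e](U) − π[h,a](ρ[a/e](σ[e=6](U)))) ⋈[h=g] ρ[g/a](R))) → 1

|E| = 1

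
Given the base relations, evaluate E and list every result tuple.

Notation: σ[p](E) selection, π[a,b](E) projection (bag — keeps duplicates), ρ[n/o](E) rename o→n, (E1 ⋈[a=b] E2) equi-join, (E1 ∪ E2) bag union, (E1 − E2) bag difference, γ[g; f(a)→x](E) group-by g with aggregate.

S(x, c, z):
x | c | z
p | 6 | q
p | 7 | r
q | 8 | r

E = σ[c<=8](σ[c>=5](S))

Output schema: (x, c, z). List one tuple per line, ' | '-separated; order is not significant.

Stepwise |·|:
  S → 3
  σ[c>=5](S) → 3
  σ[c<=8](σ[c>=5](S)) → 3

== RESULT ==
x | c | z
p | 6 | q
p | 7 | r
q | 8 | r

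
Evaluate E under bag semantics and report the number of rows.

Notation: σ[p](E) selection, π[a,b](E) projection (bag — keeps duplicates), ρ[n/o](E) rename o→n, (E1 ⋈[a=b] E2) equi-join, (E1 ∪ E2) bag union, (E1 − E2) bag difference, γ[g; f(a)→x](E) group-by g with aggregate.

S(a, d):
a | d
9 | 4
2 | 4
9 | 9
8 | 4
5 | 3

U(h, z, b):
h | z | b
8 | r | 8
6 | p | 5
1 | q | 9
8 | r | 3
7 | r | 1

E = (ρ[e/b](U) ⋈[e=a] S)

Row counts bottom-up:
  U → 5
  ρ[e/b](U) → 5
  S → 5
  (ρ[e/b](U) ⋈[e=a] S) → 4

|E| = 4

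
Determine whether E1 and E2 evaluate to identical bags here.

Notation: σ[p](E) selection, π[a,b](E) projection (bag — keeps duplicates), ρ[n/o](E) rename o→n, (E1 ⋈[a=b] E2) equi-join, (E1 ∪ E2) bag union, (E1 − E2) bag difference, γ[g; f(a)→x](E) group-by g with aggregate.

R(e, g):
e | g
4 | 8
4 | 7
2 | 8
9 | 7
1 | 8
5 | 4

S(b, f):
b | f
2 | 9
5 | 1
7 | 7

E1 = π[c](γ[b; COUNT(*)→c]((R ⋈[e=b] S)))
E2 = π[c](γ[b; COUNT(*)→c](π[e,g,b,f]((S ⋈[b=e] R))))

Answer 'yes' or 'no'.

E1 row counts bottom-up:
  R → 6
  S → 3
  (R ⋈[e=b] S) → 2
  γ[b; COUNT(*)→c]((R ⋈[e=b] S)) → 2
  π[c](γ[b; COUNT(*)→c]((R ⋈[e=b] S))) → 2
E2 row counts bottom-up:
  S → 3
  R → 6
  (S ⋈[b=e] R) → 2
  π[e,g,b,f]((S ⋈[b=e] R)) → 2
  γ[b; COUNT(*)→c](π[e,g,b,f]((S ⋈[b=e] R))) → 2
  π[c](γ[b; COUNT(*)→c](π[e,g,b,f]((S ⋈[b=e] R)))) → 2

E1 and E2 produce the same multiset:
c
1
1

yes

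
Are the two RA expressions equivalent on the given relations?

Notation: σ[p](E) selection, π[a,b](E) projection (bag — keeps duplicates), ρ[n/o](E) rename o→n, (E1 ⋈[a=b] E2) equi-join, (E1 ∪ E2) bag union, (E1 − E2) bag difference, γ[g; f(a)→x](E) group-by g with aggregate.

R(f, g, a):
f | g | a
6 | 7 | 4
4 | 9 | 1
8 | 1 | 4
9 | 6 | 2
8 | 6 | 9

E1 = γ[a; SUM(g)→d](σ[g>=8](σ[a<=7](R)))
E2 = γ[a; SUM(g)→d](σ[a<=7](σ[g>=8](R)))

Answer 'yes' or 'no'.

E1 subexpression sizes:
  R → 5
  σ[a<=7](R) → 4
  σ[g>=8](σ[a<=7](R)) → 1
  γ[a; SUM(g)→d](σ[g>=8](σ[a<=7](R))) → 1
E2 subexpression sizes:
  R → 5
  σ[g>=8](R) → 1
  σ[a<=7](σ[g>=8](R)) → 1
  γ[a; SUM(g)→d](σ[a<=7](σ[g>=8](R))) → 1

E1 and E2 produce the same multiset:
a | d
1 | 9

yes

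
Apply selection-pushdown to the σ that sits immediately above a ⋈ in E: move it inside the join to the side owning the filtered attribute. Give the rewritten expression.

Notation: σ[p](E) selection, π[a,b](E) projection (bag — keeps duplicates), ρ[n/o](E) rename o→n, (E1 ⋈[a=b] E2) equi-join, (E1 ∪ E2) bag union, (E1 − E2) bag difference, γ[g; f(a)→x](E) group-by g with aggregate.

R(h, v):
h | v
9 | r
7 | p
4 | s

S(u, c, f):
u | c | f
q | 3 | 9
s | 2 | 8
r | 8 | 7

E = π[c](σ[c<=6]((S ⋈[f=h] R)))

σ filters on c, owned by the left side.
E' = π[c]((σ[c<=6](S) ⋈[f=h] R))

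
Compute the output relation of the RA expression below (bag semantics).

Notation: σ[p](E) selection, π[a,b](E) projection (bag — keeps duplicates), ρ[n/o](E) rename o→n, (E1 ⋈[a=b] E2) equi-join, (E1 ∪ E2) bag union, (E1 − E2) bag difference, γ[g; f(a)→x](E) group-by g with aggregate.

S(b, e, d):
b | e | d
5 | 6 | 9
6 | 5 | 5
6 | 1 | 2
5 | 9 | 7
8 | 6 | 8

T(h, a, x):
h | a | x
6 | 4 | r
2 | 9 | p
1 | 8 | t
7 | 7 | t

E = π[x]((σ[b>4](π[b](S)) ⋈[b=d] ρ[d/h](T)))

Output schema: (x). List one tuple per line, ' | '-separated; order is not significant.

Row counts bottom-up:
  S → 5
  π[b](S) → 5
  σ[b>4](π[b](S)) → 5
  T → 4
  ρ[d/h](T) → 4
  (σ[b>4](π[b](S)) ⋈[b=d] ρ[d/h](T)) → 2
  π[x]((σ[b>4](π[b](S)) ⋈[b=d] ρ[d/h](T))) → 2

== RESULT ==
x
r
r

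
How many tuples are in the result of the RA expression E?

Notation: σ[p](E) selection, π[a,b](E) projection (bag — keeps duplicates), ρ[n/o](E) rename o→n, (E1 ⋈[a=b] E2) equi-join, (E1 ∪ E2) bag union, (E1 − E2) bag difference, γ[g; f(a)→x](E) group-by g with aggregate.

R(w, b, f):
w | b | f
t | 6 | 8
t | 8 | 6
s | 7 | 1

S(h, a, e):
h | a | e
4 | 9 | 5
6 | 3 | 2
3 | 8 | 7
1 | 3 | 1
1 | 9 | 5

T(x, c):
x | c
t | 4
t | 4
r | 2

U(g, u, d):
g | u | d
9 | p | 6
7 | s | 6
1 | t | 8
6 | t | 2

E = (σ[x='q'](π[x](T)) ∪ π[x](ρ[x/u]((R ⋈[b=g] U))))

Stepwise |·|:
  T → 3
  π[x](T) → 3
  σ[x='q'](π[x](T)) → 0
  R → 3
  U → 4
  (R ⋈[b=g] U) → 2
  ρ[x/u]((R ⋈[b=g] U)) → 2
  π[x](ρ[x/u]((R ⋈[b=g] U))) → 2
  (σ[x='q'](π[x](T)) ∪ π[x](ρ[x/u]((R ⋈[b=g] U)))) → 2

|E| = 2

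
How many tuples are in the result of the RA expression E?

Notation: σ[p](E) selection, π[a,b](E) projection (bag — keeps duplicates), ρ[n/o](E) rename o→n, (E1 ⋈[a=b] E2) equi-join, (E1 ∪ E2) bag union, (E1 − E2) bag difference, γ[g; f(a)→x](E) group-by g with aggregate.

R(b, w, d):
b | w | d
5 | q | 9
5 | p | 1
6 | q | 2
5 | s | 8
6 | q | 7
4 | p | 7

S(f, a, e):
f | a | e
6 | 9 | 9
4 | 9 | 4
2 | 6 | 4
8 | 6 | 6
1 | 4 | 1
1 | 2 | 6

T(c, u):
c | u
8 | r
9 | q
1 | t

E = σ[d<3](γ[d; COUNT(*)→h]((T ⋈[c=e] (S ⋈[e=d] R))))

Subexpression sizes:
  T → 3
  S → 6
  R → 6
  (S ⋈[e=d] R) → 2
  (T ⋈[c=e] (S ⋈[e=d] R)) → 2
  γ[d; COUNT(*)→h]((T ⋈[c=e] (S ⋈[e=d] R))) → 2
  σ[d<3](γ[d; COUNT(*)→h]((T ⋈[c=e] (S ⋈[e=d] R)))) → 1

|E| = 1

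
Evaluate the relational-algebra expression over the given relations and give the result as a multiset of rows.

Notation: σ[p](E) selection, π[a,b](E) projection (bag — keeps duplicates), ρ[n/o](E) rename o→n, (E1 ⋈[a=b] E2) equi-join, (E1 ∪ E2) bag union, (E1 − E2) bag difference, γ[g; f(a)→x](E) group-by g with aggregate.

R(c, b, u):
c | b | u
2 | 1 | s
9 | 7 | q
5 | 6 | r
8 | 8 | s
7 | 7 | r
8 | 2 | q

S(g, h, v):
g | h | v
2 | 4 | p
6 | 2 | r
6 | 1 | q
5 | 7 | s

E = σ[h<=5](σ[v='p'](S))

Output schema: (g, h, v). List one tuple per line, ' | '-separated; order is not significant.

Subexpression sizes:
  S → 4
  σ[v='p'](S) → 1
  σ[h<=5](σ[v='p'](S)) → 1

== RESULT ==
g | h | v
2 | 4 | p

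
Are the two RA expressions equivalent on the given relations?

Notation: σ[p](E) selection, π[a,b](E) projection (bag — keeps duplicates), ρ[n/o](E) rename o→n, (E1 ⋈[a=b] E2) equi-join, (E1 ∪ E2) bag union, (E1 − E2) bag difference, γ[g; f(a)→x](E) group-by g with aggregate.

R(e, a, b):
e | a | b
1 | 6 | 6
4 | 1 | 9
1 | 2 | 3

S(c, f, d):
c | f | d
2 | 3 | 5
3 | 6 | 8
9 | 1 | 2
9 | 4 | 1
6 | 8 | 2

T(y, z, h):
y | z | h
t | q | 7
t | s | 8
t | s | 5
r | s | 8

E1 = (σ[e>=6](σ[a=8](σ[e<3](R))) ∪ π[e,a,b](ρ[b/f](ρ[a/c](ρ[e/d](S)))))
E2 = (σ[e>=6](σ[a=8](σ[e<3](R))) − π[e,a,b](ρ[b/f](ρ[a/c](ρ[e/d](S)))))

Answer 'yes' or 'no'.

E1 per-node cardinality:
  R → 3
  σ[e<3](R) → 2
  σ[a=8](σ[e<3](R)) → 0
  σ[e>=6](σ[a=8](σ[e<3](R))) → 0
  S → 5
  ρ[e/d](S) → 5
  ρ[a/c](ρ[e/d](S)) → 5
  ρ[b/f](ρ[a/c](ρ[e/d](S))) → 5
  π[e,a,b](ρ[b/f](ρ[a/c](ρ[e/d](S)))) → 5
  (σ[e>=6](σ[a=8](σ[e<3](R))) ∪ π[e,a,b](ρ[b/f](ρ[a/c](ρ[e/d](S))))) → 5
E2 per-node cardinality:
  R → 3
  σ[e<3](R) → 2
  σ[a=8](σ[e<3](R)) → 0
  σ[e>=6](σ[a=8](σ[e<3](R))) → 0
  S → 5
  ρ[e/d](S) → 5
  ρ[a/c](ρ[e/d](S)) → 5
  ρ[b/f](ρ[a/c](ρ[e/d](S))) → 5
  π[e,a,b](ρ[b/f](ρ[a/c](ρ[e/d](S)))) → 5
  (σ[e>=6](σ[a=8](σ[e<3](R))) − π[e,a,b](ρ[b/f](ρ[a/c](ρ[e/d](S))))) → 0

E1 result:
e | a | b
1 | 9 | 4
2 | 6 | 8
2 | 9 | 1
5 | 2 | 3
8 | 3 | 6
E2 result:
e | a | b
(0 rows)
Witness: (1, 9, 4) appears 1× in E1 but 0× in E2.

no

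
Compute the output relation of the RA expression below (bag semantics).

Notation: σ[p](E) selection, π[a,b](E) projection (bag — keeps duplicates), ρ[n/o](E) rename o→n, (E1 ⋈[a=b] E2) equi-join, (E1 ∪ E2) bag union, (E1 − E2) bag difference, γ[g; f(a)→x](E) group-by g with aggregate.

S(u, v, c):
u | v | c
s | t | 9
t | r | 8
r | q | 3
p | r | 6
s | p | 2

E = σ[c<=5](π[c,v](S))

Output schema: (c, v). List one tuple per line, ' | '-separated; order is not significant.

Row counts bottom-up:
  S → 5
  π[c,v](S) → 5
  σ[c<=5](π[c,v](S)) → 2

== RESULT ==
c | v
2 | p
3 | q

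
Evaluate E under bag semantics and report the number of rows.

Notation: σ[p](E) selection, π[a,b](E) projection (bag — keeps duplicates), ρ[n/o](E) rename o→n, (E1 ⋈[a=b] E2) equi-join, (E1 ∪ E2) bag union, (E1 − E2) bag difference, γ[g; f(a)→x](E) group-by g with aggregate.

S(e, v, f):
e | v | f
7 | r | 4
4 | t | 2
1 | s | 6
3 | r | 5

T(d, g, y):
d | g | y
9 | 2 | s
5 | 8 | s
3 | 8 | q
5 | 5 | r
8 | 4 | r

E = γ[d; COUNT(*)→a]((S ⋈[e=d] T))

Subexpression sizes:
  S → 4
  T → 5
  (S ⋈[e=d] T) → 1
  γ[d; COUNT(*)→a]((S ⋈[e=d] T)) → 1

|E| = 1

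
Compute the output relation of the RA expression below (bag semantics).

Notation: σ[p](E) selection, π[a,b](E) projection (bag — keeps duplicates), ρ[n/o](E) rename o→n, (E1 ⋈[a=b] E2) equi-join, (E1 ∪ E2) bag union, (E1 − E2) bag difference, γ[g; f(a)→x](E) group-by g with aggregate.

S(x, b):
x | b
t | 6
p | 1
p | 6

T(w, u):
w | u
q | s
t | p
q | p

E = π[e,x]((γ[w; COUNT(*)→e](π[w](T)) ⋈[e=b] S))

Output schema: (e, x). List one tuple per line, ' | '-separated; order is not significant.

Stepwise |·|:
  T → 3
  π[w](T) → 3
  γ[w; COUNT(*)→e](π[w](T)) → 2
  S → 3
  (γ[w; COUNT(*)→e](π[w](T)) ⋈[e=b] S) → 1
  π[e,x]((γ[w; COUNT(*)→e](π[w](T)) ⋈[e=b] S)) → 1

== RESULT ==
e | x
1 | p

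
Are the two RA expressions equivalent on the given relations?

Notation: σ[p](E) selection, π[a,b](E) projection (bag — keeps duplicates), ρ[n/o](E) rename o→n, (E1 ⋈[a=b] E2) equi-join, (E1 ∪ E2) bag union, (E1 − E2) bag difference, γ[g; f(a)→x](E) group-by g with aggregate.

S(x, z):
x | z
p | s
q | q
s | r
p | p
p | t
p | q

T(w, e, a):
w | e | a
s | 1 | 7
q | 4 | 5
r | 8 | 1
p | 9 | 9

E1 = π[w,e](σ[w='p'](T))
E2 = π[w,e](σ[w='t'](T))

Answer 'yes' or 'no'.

E1 per-node cardinality:
  T → 4
  σ[w='p'](T) → 1
  π[w,e](σ[w='p'](T)) → 1
E2 per-node cardinality:
  T → 4
  σ[w='t'](T) → 0
  π[w,e](σ[w='t'](T)) → 0

E1 result:
w | e
p | 9
E2 result:
w | e
(0 rows)
Witness: ('p', 9) appears 1× in E1 but 0× in E2.

no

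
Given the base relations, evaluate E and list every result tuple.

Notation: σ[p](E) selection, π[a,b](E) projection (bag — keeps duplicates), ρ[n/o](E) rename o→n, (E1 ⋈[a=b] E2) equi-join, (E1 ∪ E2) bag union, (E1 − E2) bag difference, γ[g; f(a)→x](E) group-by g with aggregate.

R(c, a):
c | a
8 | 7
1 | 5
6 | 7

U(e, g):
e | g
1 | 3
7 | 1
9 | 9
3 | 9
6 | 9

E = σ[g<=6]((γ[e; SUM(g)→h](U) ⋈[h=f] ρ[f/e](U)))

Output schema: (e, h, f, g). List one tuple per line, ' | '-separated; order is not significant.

Subexpression sizes:
  U → 5
  γ[e; SUM(g)→h](U) → 5
  U → 5
  ρ[f/e](U) → 5
  (γ[e; SUM(g)→h](U) ⋈[h=f] ρ[f/e](U)) → 5
  σ[g<=6]((γ[e; SUM(g)→h](U) ⋈[h=f] ρ[f/e](U))) → 1

== RESULT ==
e | h | f | g
7 | 1 | 1 | 3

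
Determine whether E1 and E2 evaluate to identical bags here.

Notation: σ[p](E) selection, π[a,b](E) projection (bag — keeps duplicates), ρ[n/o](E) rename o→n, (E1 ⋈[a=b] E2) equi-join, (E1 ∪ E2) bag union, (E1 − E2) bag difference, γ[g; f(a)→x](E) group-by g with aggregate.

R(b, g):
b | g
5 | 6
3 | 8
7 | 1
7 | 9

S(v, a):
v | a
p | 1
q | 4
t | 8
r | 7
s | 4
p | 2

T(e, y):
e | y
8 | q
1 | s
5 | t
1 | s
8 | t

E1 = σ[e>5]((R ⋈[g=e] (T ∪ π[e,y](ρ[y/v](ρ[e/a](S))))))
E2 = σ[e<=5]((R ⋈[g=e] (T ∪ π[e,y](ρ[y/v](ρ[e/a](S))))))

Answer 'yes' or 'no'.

E1 per-node cardinality:
  R → 4
  T → 5
  S → 6
  ρ[e/a](S) → 6
  ρ[y/v](ρ[e/a](S)) → 6
  π[e,y](ρ[y/v](ρ[e/a](S))) → 6
  (T ∪ π[e,y](ρ[y/v](ρ[e/a](S)))) → 11
  (R ⋈[g=e] (T ∪ π[e,y](ρ[y/v](ρ[e/a](S))))) → 6
  σ[e>5]((R ⋈[g=e] (T ∪ π[e,y](ρ[y/v](ρ[e/a](S)))))) → 3
E2 per-node cardinality:
  R → 4
  T → 5
  S → 6
  ρ[e/a](S) → 6
  ρ[y/v](ρ[e/a](S)) → 6
  π[e,y](ρ[y/v](ρ[e/a](S))) → 6
  (T ∪ π[e,y](ρ[y/v](ρ[e/a](S)))) → 11
  (R ⋈[g=e] (T ∪ π[e,y](ρ[y/v](ρ[e/a](S))))) → 6
  σ[e<=5]((R ⋈[g=e] (T ∪ π[e,y](ρ[y/v](ρ[e/a](S)))))) → 3

E1 result:
b | g | e | y
3 | 8 | 8 | q
3 | 8 | 8 | t
3 | 8 | 8 | t
E2 result:
b | g | e | y
7 | 1 | 1 | p
7 | 1 | 1 | s
7 | 1 | 1 | s
Witness: (7, 1, 1, 's') appears 0× in E1 but 2× in E2.

no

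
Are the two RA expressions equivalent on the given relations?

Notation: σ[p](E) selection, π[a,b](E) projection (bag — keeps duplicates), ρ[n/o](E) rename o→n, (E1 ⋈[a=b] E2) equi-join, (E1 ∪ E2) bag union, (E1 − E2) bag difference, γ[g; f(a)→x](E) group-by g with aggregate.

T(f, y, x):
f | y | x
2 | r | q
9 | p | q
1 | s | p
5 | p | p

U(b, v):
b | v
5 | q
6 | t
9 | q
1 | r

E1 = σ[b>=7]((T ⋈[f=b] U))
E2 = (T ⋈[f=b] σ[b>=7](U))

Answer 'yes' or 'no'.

E1 per-node cardinality:
  T → 4
  U → 4
  (T ⋈[f=b] U) → 3
  σ[b>=7]((T ⋈[f=b] U)) → 1
E2 per-node cardinality:
  T → 4
  U → 4
  σ[b>=7](U) → 1
  (T ⋈[f=b] σ[b>=7](U)) → 1

E1 and E2 produce the same multiset:
f | y | x | b | v
9 | p | q | 9 | q

yes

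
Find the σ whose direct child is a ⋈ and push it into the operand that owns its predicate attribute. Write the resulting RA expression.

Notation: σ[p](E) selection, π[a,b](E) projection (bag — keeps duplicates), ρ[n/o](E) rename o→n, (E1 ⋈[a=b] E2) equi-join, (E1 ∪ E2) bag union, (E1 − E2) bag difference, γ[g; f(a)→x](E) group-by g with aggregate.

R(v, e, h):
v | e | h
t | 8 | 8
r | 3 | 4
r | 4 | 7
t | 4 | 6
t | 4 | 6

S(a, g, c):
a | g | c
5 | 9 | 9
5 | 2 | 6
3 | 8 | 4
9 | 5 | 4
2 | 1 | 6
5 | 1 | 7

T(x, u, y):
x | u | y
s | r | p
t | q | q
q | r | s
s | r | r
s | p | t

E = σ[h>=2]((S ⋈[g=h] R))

σ filters on h, owned by the right side.
E' = (S ⋈[g=h] σ[h>=2](R))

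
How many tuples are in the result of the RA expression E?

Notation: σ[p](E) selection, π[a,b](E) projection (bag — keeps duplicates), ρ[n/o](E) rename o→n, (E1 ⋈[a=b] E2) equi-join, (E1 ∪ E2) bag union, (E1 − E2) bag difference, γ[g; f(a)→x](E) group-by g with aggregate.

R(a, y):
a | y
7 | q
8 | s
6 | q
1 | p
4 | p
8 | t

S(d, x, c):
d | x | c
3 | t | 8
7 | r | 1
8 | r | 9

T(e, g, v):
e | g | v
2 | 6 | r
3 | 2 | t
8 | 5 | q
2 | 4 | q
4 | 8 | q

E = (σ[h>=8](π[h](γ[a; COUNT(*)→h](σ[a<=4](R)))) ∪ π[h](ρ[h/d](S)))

Per-node cardinality:
  R → 6
  σ[a<=4](R) → 2
  γ[a; COUNT(*)→h](σ[a<=4](R)) → 2
  π[h](γ[a; COUNT(*)→h](σ[a<=4](R))) → 2
  σ[h>=8](π[h](γ[a; COUNT(*)→h](σ[a<=4](R)))) → 0
  S → 3
  ρ[h/d](S) → 3
  π[h](ρ[h/d](S)) → 3
  (σ[h>=8](π[h](γ[a; COUNT(*)→h](σ[a<=4](R)))) ∪ π[h](ρ[h/d](S))) → 3

|E| = 3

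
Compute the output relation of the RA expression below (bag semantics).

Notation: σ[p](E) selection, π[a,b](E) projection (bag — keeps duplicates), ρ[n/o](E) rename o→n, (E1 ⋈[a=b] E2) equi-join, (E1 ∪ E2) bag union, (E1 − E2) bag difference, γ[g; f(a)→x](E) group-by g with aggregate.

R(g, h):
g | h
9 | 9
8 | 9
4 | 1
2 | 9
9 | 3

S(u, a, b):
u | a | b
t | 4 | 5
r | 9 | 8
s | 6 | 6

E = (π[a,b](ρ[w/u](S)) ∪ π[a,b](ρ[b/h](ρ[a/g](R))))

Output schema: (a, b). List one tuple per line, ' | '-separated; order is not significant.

Stepwise |·|:
  S → 3
  ρ[w/u](S) → 3
  π[a,b](ρ[w/u](S)) → 3
  R → 5
  ρ[a/g](R) → 5
  ρ[b/h](ρ[a/g](R)) → 5
  π[a,b](ρ[b/h](ρ[a/g](R))) → 5
  (π[a,b](ρ[w/u](S)) ∪ π[a,b](ρ[b/h](ρ[a/g](R)))) → 8

== RESULT ==
a | b
2 | 9
4 | 1
4 | 5
6 | 6
8 | 9
9 | 3
9 | 8
9 | 9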